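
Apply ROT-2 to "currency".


Word: "currency"
Shift: 2
Each letter → (letter + shift) mod 26:
  'c' (2) + 2 = 4 → 'e'
  'u' (20) + 2 = 22 → 'w'
  'r' (17) + 2 = 19 → 't'
  'r' (17) + 2 = 19 → 't'
  'e' (4) + 2 = 6 → 'g'
  'n' (13) + 2 = 15 → 'p'
  'c' (2) + 2 = 4 → 'e'
  'y' (24) + 2 = 0 → 'a'
Result = "ewttgpea"


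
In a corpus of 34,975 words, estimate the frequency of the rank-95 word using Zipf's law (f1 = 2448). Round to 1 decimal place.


Zipf's law: f(r) = f(1) / r
f(1) = 2448
f(95) = 2448 / 95
= 25.8 occurrences


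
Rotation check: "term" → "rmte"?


Word: "term", Candidate: "rmte"
Method: check if candidate is substring of word+word
"termterm" contains "rmte"? Yes
Is rotation = Yes


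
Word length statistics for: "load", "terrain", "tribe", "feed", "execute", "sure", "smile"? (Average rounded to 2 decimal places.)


Lengths: "load"=4, "terrain"=7, "tribe"=5, "feed"=4, "execute"=7, "sure"=4, "smile"=5
Sum = 36, Count = 7
Average = 36/7 = 5.14
= avg=5.14, min=4, max=7


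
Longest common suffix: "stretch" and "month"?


Word 1: "stretch"
Word 2: "month"
Comparing from end:
  Pos -1: 'h' == 'h'
  Pos -2: 'c' != 't' (stop)
LCS = "h" (length 1)


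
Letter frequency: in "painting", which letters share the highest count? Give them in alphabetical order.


Word: "painting"
Letter counts:
  'a': 1
  'g': 1
  'i': 2
  'n': 2
  'p': 1
  't': 1
Maximum count = 2
Most frequent = 'i', 'n' (2 times each)


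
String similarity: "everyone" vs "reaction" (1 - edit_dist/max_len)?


Word 1: "everyone" (length 8)
Word 2: "reaction" (length 8)
One optimal edit sequence:
  1. insert 'r'  (+1)
  2. keep 'e'
  3. substitute 'v' -> 'a'  (+1)
  4. substitute 'e' -> 'c'  (+1)
  5. substitute 'r' -> 't'  (+1)
  6. substitute 'y' -> 'i'  (+1)
  7. keep 'o'
  8. keep 'n'
  9. delete 'e'  (+1)
Edit distance = 6
Max length = max(8, 8) = 8
Similarity = 1 - 6/8
= 0.2500


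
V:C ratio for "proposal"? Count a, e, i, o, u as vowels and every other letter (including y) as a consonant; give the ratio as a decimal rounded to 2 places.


Word: "proposal"
Vowels (a,e,i,o,u): 3
Consonants: 5
Ratio = 3/5
= 0.60


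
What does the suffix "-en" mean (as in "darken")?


Suffix: -en
Example: darken (dark + -en)
Meaning = to make / become


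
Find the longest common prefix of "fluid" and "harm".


Word 1: "fluid"
Word 2: "harm"
Comparing from start:
  Pos 0: 'f' != 'h' (stop)
LCP = "" (length 0)


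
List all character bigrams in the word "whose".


Word: "whose" (length 5)
Number of bigrams = 5 - 2 + 1 = 4
  Position 0: "wh"
  Position 1: "ho"
  Position 2: "os"
  Position 3: "se"
Bigrams = "wh", "ho", "os", "se"


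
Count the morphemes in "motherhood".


Word: "motherhood"
Morphemes: mother / -hood
Each morpheme carries meaning
= 2 morphemes


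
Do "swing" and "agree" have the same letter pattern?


Pattern of "swing": [0, 1, 2, 3, 4]
Pattern of "agree": [0, 1, 2, 3, 3]
Patterns do not match
Same pattern = No


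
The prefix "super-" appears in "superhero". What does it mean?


Prefix: super-
As in: superhero -> super- + hero
Meaning = above / beyond


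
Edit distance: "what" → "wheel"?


Word 1: "what" (length 4)
Word 2: "wheel" (length 5)
One optimal edit sequence (insert/delete/substitute each cost 1):
  1. keep 'w'
  2. keep 'h'
  3. insert 'e'  (+1)
  4. substitute 'a' -> 'e'  (+1)
  5. substitute 't' -> 'l'  (+1)
Total edit operations: 3
Edit distance = 3


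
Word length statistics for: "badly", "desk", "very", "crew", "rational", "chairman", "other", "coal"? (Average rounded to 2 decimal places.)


Lengths: "badly"=5, "desk"=4, "very"=4, "crew"=4, "rational"=8, "chairman"=8, "other"=5, "coal"=4
Sum = 42, Count = 8
Average = 42/8 = 5.25
= avg=5.25, min=4, max=8


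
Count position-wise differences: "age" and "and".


Comparing character by character (same length = 3):
  Pos 0: 'a' vs 'a' =
  Pos 1: 'g' vs 'n' !=
  Pos 2: 'e' vs 'd' !=
Hamming distance = 2


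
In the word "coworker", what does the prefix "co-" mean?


Prefix: co-
Example: coworker = co- + worker
Meaning = together


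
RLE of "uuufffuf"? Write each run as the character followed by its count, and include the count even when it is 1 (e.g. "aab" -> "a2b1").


String: "uuufffuf"
Scanning for consecutive runs:
  'u' x 3
  'f' x 3
  'u' x 1
  'f' x 1
RLE = "u3f3u1f1"


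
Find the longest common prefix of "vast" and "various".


Word 1: "vast"
Word 2: "various"
Comparing from start:
  Pos 0: 'v' == 'v'
  Pos 1: 'a' == 'a'
  Pos 2: 's' != 'r' (stop)
LCP = "va" (length 2)


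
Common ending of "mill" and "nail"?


Word 1: "mill"
Word 2: "nail"
Comparing from end:
  Pos -1: 'l' == 'l'
  Pos -2: 'l' != 'i' (stop)
LCS = "l" (length 1)


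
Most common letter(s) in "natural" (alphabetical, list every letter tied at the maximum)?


Word: "natural"
Letter counts:
  'a': 2
  'l': 1
  'n': 1
  'r': 1
  't': 1
  'u': 1
Maximum count = 2
Most frequent = 'a' (2 times each)


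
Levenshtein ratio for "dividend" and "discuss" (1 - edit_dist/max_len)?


Word 1: "dividend" (length 8)
Word 2: "discuss" (length 7)
One optimal edit sequence:
  1. keep 'd'
  2. keep 'i'
  3. delete 'v'  (+1)
  4. substitute 'i' -> 's'  (+1)
  5. substitute 'd' -> 'c'  (+1)
  6. substitute 'e' -> 'u'  (+1)
  7. substitute 'n' -> 's'  (+1)
  8. substitute 'd' -> 's'  (+1)
Edit distance = 6
Max length = max(8, 7) = 8
Similarity = 1 - 6/8
= 0.2500


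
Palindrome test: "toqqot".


Word: "toqqot"
Reversed: "toqqot"
Forward == Backward? toqqot == toqqot
Palindrome = Yes


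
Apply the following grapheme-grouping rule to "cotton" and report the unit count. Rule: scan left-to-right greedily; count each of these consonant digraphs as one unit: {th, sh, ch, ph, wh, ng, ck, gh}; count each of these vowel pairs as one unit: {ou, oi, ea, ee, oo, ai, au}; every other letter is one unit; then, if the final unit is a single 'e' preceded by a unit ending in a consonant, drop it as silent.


Word: "cotton" (6 letters)
Left-to-right scan:
  (1) 'c' (letter)
  (2) 'o' (letter)
  (3) 't' (letter)
  (4) 't' (letter)
  (5) 'o' (letter)
  (6) 'n' (letter)
Units from scan: 6
Sound units = 6 units


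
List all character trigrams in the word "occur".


Word: "occur" (length 5)
Number of trigrams = 5 - 3 + 1 = 3
  Position 0: "occ"
  Position 1: "ccu"
  Position 2: "cur"
Trigrams = "occ", "ccu", "cur"


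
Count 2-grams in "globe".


Word: "globe" (length 5)
Number of 2-grams = length - 2 + 1 = 5 - 2 + 1
= 4


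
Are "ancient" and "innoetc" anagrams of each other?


Word 1: "ancient" → sorted: aceinnt
Word 2: "innoetc" → sorted: ceinnot
Same letters? aceinnt != ceinnot
Anagram = No


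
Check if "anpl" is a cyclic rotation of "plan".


Word: "plan", Candidate: "anpl"
Method: check if candidate is substring of word+word
"planplan" contains "anpl"? Yes
Is rotation = Yes


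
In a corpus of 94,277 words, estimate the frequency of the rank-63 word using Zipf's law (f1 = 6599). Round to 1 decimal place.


Zipf's law: f(r) = f(1) / r
f(1) = 6599
f(63) = 6599 / 63
= 104.7 occurrences


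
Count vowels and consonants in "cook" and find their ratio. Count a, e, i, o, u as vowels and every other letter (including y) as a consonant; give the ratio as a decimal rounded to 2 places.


Word: "cook"
Vowels (a,e,i,o,u): 2
Consonants: 2
Ratio = 2/2
= 1.00


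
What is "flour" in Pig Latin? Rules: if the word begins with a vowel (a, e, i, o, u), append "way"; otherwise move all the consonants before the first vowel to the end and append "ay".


Word: "flour"
Starts with consonant(s) → move to end, add 'ay'
Consonant cluster: "fl"
Pig Latin = "ourflay"


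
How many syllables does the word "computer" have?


Word: "computer"
Syllable breakdown: com | pu | ter
Counting: 3 parts
= 3 syllables


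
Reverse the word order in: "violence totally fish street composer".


Original: "violence totally fish street composer"
Words (1..n): violence | totally | fish | street | composer
Reversed (n..1): composer | street | fish | totally | violence
Result = "composer street fish totally violence"


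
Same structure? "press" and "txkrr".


Pattern of "press": [0, 1, 2, 3, 3]
Pattern of "txkrr": [0, 1, 2, 3, 3]
Patterns match
Same pattern = Yes


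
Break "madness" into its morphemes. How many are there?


Word: "madness"
Morphemes: mad | -ness
Each morpheme carries meaning
= 2 morphemes


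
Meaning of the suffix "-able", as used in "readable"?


Suffix: -able
As in: readable -> read + -able
Meaning = capable of


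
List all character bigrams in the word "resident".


Word: "resident" (length 8)
Number of bigrams = 8 - 2 + 1 = 7
  Position 0: "re"
  Position 1: "es"
  Position 2: "si"
  Position 3: "id"
  Position 4: "de"
  Position 5: "en"
  Position 6: "nt"
Bigrams = "re", "es", "si", "id", "de", "en", "nt"


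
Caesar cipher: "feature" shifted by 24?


Word: "feature"
Shift: 24
Each letter → (letter + shift) mod 26:
  'f' (5) + 24 = 3 → 'd'
  'e' (4) + 24 = 2 → 'c'
  'a' (0) + 24 = 24 → 'y'
  't' (19) + 24 = 17 → 'r'
  'u' (20) + 24 = 18 → 's'
  'r' (17) + 24 = 15 → 'p'
  'e' (4) + 24 = 2 → 'c'
Result = "dcyrspc"


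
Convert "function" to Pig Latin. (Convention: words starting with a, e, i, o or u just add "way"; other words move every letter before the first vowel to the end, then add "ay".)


Word: "function"
Starts with consonant(s) → move to end, add 'ay'
Consonant cluster: "f"
Pig Latin = "unctionfay"


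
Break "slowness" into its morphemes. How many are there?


Word: "slowness"
Morphemes: slow / -ness
Each morpheme carries meaning
= 2 morphemes


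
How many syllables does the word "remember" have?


Word: "remember"
Syllable breakdown: re / mem / ber
Counting: 3 parts
= 3 syllables


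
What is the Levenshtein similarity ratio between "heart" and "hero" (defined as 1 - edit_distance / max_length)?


Word 1: "heart" (length 5)
Word 2: "hero" (length 4)
One optimal edit sequence:
  1. keep 'h'
  2. keep 'e'
  3. delete 'a'  (+1)
  4. keep 'r'
  5. substitute 't' -> 'o'  (+1)
Edit distance = 2
Max length = max(5, 4) = 5
Similarity = 1 - 2/5
= 0.6000


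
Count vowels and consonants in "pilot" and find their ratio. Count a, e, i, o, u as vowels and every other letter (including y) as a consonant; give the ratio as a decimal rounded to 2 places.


Word: "pilot"
Vowels (a,e,i,o,u): 2
Consonants: 3
Ratio = 2/3
= 0.67


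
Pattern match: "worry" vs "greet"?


Pattern of "worry": [0, 1, 2, 2, 3]
Pattern of "greet": [0, 1, 2, 2, 3]
Patterns match
Same pattern = Yes


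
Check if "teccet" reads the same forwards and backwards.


Word: "teccet"
Reversed: "teccet"
Forward == Backward? teccet == teccet
Palindrome = Yes


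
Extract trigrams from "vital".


Word: "vital" (length 5)
Number of trigrams = 5 - 3 + 1 = 3
  Position 0: "vit"
  Position 1: "ita"
  Position 2: "tal"
Trigrams = "vit", "ita", "tal"


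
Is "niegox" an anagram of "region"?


Word 1: "region" → sorted: eginor
Word 2: "niegox" → sorted: eginox
Same letters? eginor != eginox
Anagram = No


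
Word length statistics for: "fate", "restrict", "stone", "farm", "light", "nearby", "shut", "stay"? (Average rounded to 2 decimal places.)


Lengths: "fate"=4, "restrict"=8, "stone"=5, "farm"=4, "light"=5, "nearby"=6, "shut"=4, "stay"=4
Sum = 40, Count = 8
Average = 40/8 = 5.00
= avg=5.00, min=4, max=8


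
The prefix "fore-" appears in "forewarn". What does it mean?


Prefix: fore-
Example: forewarn (fore- + warn)
Meaning = before


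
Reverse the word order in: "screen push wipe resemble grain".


Original: "screen push wipe resemble grain"
Words (1..n): screen | push | wipe | resemble | grain
Reversed (n..1): grain | resemble | wipe | push | screen
Result = "grain resemble wipe push screen"


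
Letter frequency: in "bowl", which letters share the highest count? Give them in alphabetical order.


Word: "bowl"
Letter counts:
  'b': 1
  'l': 1
  'o': 1
  'w': 1
Maximum count = 1
Most frequent = 'b', 'l', 'o', 'w' (1 time each)


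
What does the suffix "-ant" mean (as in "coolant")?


Suffix: -ant
Example: coolant (cool + -ant)
Meaning = one who / that which


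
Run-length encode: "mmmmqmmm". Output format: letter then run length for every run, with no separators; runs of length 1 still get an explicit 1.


String: "mmmmqmmm"
Scanning for consecutive runs:
  'm' x 4
  'q' x 1
  'm' x 3
RLE = "m4q1m3"


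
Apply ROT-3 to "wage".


Word: "wage"
Shift: 3
Each letter → (letter + shift) mod 26:
  'w' (22) + 3 = 25 → 'z'
  'a' (0) + 3 = 3 → 'd'
  'g' (6) + 3 = 9 → 'j'
  'e' (4) + 3 = 7 → 'h'
Result = "zdjh"


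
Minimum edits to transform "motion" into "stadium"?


Word 1: "motion" (length 6)
Word 2: "stadium" (length 7)
One optimal edit sequence (insert/delete/substitute each cost 1):
  1. insert 's'  (+1)
  2. substitute 'm' -> 't'  (+1)
  3. substitute 'o' -> 'a'  (+1)
  4. substitute 't' -> 'd'  (+1)
  5. keep 'i'
  6. substitute 'o' -> 'u'  (+1)
  7. substitute 'n' -> 'm'  (+1)
Total edit operations: 6
Edit distance = 6


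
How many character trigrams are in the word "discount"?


Word: "discount" (length 8)
Number of 3-grams = length - 3 + 1 = 8 - 3 + 1
= 6


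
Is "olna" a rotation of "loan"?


Word: "loan", Candidate: "olna"
Method: check if candidate is substring of word+word
"loanloan" contains "olna"? No
Is rotation = No


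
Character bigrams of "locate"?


Word: "locate" (length 6)
Number of bigrams = 6 - 2 + 1 = 5
  Position 0: "lo"
  Position 1: "oc"
  Position 2: "ca"
  Position 3: "at"
  Position 4: "te"
Bigrams = "lo", "oc", "ca", "at", "te"


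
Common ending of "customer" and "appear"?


Word 1: "customer"
Word 2: "appear"
Comparing from end:
  Pos -1: 'r' == 'r'
  Pos -2: 'e' != 'a' (stop)
LCS = "r" (length 1)


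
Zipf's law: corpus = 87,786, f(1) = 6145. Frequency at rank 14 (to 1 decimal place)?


Zipf's law: f(r) = f(1) / r
f(1) = 6145
f(14) = 6145 / 14
= 438.9 occurrences


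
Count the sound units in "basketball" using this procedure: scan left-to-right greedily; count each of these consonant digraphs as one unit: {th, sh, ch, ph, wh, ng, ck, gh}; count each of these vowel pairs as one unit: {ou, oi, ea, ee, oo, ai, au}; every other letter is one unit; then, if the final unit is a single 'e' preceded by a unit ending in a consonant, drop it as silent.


Word: "basketball" (10 letters)
Left-to-right scan:
  (1) 'b' (letter)
  (2) 'a' (letter)
  (3) 's' (letter)
  (4) 'k' (letter)
  (5) 'e' (letter)
  (6) 't' (letter)
  (7) 'b' (letter)
  (8) 'a' (letter)
  (9) 'l' (letter)
  (10) 'l' (letter)
Units from scan: 10
Sound units = 10 units


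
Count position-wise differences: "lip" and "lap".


Comparing character by character (same length = 3):
  Pos 0: 'l' vs 'l' =
  Pos 1: 'i' vs 'a' !=
  Pos 2: 'p' vs 'p' =
Hamming distance = 1


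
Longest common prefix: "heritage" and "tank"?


Word 1: "heritage"
Word 2: "tank"
Comparing from start:
  Pos 0: 'h' != 't' (stop)
LCP = "" (length 0)


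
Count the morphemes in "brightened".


Word: "brightened"
Morphemes: bright | -en | -ed
Each morpheme carries meaning
= 3 morphemes


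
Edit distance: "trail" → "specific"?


Word 1: "trail" (length 5)
Word 2: "specific" (length 8)
One optimal edit sequence (insert/delete/substitute each cost 1):
  1. insert 's'  (+1)
  2. insert 'p'  (+1)
  3. insert 'e'  (+1)
  4. substitute 't' -> 'c'  (+1)
  5. substitute 'r' -> 'i'  (+1)
  6. substitute 'a' -> 'f'  (+1)
  7. keep 'i'
  8. substitute 'l' -> 'c'  (+1)
Total edit operations: 7
Edit distance = 7


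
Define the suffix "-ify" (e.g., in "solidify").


Suffix: -ify
Example: solidify (solid + -ify)
Meaning = to make


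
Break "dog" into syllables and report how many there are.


Word: "dog"
Syllable breakdown: dog
Counting: 1 part
= 1 syllable


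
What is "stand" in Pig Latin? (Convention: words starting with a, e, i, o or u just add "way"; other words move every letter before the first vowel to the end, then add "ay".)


Word: "stand"
Starts with consonant(s) → move to end, add 'ay'
Consonant cluster: "st"
Pig Latin = "andstay"


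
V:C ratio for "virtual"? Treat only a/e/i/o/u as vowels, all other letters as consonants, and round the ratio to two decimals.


Word: "virtual"
Vowels (a,e,i,o,u): 3
Consonants: 4
Ratio = 3/4
= 0.75


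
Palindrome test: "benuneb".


Word: "benuneb"
Reversed: "benuneb"
Forward == Backward? benuneb == benuneb
Palindrome = Yes


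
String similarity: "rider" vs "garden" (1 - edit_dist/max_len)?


Word 1: "rider" (length 5)
Word 2: "garden" (length 6)
One optimal edit sequence:
  1. insert 'g'  (+1)
  2. substitute 'r' -> 'a'  (+1)
  3. substitute 'i' -> 'r'  (+1)
  4. keep 'd'
  5. keep 'e'
  6. substitute 'r' -> 'n'  (+1)
Edit distance = 4
Max length = max(5, 6) = 6
Similarity = 1 - 4/6
= 0.3333


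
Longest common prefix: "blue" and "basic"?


Word 1: "blue"
Word 2: "basic"
Comparing from start:
  Pos 0: 'b' == 'b'
  Pos 1: 'l' != 'a' (stop)
LCP = "b" (length 1)


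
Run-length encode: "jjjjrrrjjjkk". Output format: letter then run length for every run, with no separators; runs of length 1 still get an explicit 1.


String: "jjjjrrrjjjkk"
Scanning for consecutive runs:
  'j' x 4
  'r' x 3
  'j' x 3
  'k' x 2
RLE = "j4r3j3k2"


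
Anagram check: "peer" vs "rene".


Word 1: "peer" → sorted: eepr
Word 2: "rene" → sorted: eenr
Same letters? eepr != eenr
Anagram = No


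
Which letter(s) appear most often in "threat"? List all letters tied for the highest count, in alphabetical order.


Word: "threat"
Letter counts:
  'a': 1
  'e': 1
  'h': 1
  'r': 1
  't': 2
Maximum count = 2
Most frequent = 't' (2 times each)


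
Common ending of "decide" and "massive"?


Word 1: "decide"
Word 2: "massive"
Comparing from end:
  Pos -1: 'e' == 'e'
  Pos -2: 'd' != 'v' (stop)
LCS = "e" (length 1)


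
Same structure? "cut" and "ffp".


Pattern of "cut": [0, 1, 2]
Pattern of "ffp": [0, 0, 1]
Patterns do not match
Same pattern = No


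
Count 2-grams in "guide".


Word: "guide" (length 5)
Number of 2-grams = length - 2 + 1 = 5 - 2 + 1
= 4


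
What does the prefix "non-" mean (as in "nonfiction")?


Prefix: non-
As in: nonfiction -> non- + fiction
Meaning = not


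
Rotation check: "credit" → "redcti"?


Word: "credit", Candidate: "redcti"
Method: check if candidate is substring of word+word
"creditcredit" contains "redcti"? No
Is rotation = No


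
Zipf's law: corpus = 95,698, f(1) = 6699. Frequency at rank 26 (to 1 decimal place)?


Zipf's law: f(r) = f(1) / r
f(1) = 6699
f(26) = 6699 / 26
= 257.7 occurrences


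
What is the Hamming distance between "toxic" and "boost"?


Comparing character by character (same length = 5):
  Pos 0: 't' vs 'b' !=
  Pos 1: 'o' vs 'o' =
  Pos 2: 'x' vs 'o' !=
  Pos 3: 'i' vs 's' !=
  Pos 4: 'c' vs 't' !=
Hamming distance = 4


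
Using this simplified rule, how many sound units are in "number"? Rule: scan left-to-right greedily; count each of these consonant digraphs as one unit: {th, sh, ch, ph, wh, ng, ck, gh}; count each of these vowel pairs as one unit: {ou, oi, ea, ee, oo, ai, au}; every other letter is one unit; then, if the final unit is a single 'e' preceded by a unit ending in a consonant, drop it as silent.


Word: "number" (6 letters)
Left-to-right scan:
  (1) 'n' (letter)
  (2) 'u' (letter)
  (3) 'm' (letter)
  (4) 'b' (letter)
  (5) 'e' (letter)
  (6) 'r' (letter)
Units from scan: 6
Sound units = 6 units


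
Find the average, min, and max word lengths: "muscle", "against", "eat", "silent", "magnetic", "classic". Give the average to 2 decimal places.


Lengths: "muscle"=6, "against"=7, "eat"=3, "silent"=6, "magnetic"=8, "classic"=7
Sum = 37, Count = 6
Average = 37/6 = 6.17
= avg=6.17, min=3, max=8


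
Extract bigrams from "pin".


Word: "pin" (length 3)
Number of bigrams = 3 - 2 + 1 = 2
  Position 0: "pi"
  Position 1: "in"
Bigrams = "pi", "in"


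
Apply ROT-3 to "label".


Word: "label"
Shift: 3
Each letter → (letter + shift) mod 26:
  'l' (11) + 3 = 14 → 'o'
  'a' (0) + 3 = 3 → 'd'
  'b' (1) + 3 = 4 → 'e'
  'e' (4) + 3 = 7 → 'h'
  'l' (11) + 3 = 14 → 'o'
Result = "odeho"


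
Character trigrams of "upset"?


Word: "upset" (length 5)
Number of trigrams = 5 - 3 + 1 = 3
  Position 0: "ups"
  Position 1: "pse"
  Position 2: "set"
Trigrams = "ups", "pse", "set"


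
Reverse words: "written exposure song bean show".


Original: "written exposure song bean show"
Words (1..n): written | exposure | song | bean | show
Reversed (n..1): show | bean | song | exposure | written
Result = "show bean song exposure written"


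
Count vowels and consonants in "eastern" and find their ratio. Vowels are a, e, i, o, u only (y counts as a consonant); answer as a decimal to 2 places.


Word: "eastern"
Vowels (a,e,i,o,u): 3
Consonants: 4
Ratio = 3/4
= 0.75


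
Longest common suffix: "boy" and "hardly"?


Word 1: "boy"
Word 2: "hardly"
Comparing from end:
  Pos -1: 'y' == 'y'
  Pos -2: 'o' != 'l' (stop)
LCS = "y" (length 1)


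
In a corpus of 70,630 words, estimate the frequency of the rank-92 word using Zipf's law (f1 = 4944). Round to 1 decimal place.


Zipf's law: f(r) = f(1) / r
f(1) = 4944
f(92) = 4944 / 92
= 53.7 occurrences


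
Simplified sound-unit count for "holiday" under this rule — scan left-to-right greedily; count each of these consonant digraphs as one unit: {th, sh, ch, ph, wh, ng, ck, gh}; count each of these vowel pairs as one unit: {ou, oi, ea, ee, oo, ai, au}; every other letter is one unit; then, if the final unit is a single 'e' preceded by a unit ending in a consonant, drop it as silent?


Word: "holiday" (7 letters)
Left-to-right scan:
  [1] 'h' (letter)
  [2] 'o' (letter)
  [3] 'l' (letter)
  [4] 'i' (letter)
  [5] 'd' (letter)
  [6] 'a' (letter)
  [7] 'y' (letter)
Units from scan: 7
Sound units = 7 units


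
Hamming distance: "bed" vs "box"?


Comparing character by character (same length = 3):
  Pos 0: 'b' vs 'b' =
  Pos 1: 'e' vs 'o' !=
  Pos 2: 'd' vs 'x' !=
Hamming distance = 2


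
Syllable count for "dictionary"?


Word: "dictionary"
Syllable breakdown: dic-tion-ar-y
Counting: 4 parts
= 4 syllables


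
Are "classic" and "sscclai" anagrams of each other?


Word 1: "classic" → sorted: accilss
Word 2: "sscclai" → sorted: accilss
Same letters? accilss == accilss
Anagram = Yes


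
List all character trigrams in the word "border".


Word: "border" (length 6)
Number of trigrams = 6 - 3 + 1 = 4
  Position 0: "bor"
  Position 1: "ord"
  Position 2: "rde"
  Position 3: "der"
Trigrams = "bor", "ord", "rde", "der"


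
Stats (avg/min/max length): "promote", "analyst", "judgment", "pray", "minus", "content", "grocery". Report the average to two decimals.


Lengths: "promote"=7, "analyst"=7, "judgment"=8, "pray"=4, "minus"=5, "content"=7, "grocery"=7
Sum = 45, Count = 7
Average = 45/7 = 6.43
= avg=6.43, min=4, max=8


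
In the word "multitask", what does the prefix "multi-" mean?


Prefix: multi-
As in: multitask -> multi- + task
Meaning = many


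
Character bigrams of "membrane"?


Word: "membrane" (length 8)
Number of bigrams = 8 - 2 + 1 = 7
  Position 0: "me"
  Position 1: "em"
  Position 2: "mb"
  Position 3: "br"
  Position 4: "ra"
  Position 5: "an"
  Position 6: "ne"
Bigrams = "me", "em", "mb", "br", "ra", "an", "ne"


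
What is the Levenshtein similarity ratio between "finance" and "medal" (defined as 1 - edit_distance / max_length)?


Word 1: "finance" (length 7)
Word 2: "medal" (length 5)
One optimal edit sequence:
  1. substitute 'f' -> 'm'  (+1)
  2. substitute 'i' -> 'e'  (+1)
  3. substitute 'n' -> 'd'  (+1)
  4. keep 'a'
  5. delete 'n'  (+1)
  6. delete 'c'  (+1)
  7. substitute 'e' -> 'l'  (+1)
Edit distance = 6
Max length = max(7, 5) = 7
Similarity = 1 - 6/7
= 0.1429


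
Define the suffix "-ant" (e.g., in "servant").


Suffix: -ant
Example: servant (serve + -ant, with a spelling change)
Meaning = one who / that which


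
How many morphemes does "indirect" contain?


Word: "indirect"
Morphemes: in- / direct
Each morpheme carries meaning
= 2 morphemes


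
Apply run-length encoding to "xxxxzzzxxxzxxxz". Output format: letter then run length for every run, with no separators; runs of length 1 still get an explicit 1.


String: "xxxxzzzxxxzxxxz"
Scanning for consecutive runs:
  'x' x 4
  'z' x 3
  'x' x 3
  'z' x 1
  'x' x 3
  'z' x 1
RLE = "x4z3x3z1x3z1"


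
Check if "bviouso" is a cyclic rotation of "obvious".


Word: "obvious", Candidate: "bviouso"
Method: check if candidate is substring of word+word
"obviousobvious" contains "bviouso"? Yes
Is rotation = Yes


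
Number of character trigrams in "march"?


Word: "march" (length 5)
Number of 3-grams = length - 3 + 1 = 5 - 3 + 1
= 3


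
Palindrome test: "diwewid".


Word: "diwewid"
Reversed: "diwewid"
Forward == Backward? diwewid == diwewid
Palindrome = Yes


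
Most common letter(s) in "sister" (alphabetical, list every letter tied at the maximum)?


Word: "sister"
Letter counts:
  'e': 1
  'i': 1
  'r': 1
  's': 2
  't': 1
Maximum count = 2
Most frequent = 's' (2 times each)


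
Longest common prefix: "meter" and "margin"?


Word 1: "meter"
Word 2: "margin"
Comparing from start:
  Pos 0: 'm' == 'm'
  Pos 1: 'e' != 'a' (stop)
LCP = "m" (length 1)


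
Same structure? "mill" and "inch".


Pattern of "mill": [0, 1, 2, 2]
Pattern of "inch": [0, 1, 2, 3]
Patterns do not match
Same pattern = No


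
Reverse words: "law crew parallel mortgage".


Original: "law crew parallel mortgage"
Words (1..n): law | crew | parallel | mortgage
Reversed (n..1): mortgage | parallel | crew | law
Result = "mortgage parallel crew law"


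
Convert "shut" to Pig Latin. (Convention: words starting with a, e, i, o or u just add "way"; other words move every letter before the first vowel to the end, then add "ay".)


Word: "shut"
Starts with consonant(s) → move to end, add 'ay'
Consonant cluster: "sh"
Pig Latin = "utshay"


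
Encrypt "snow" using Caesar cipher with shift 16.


Word: "snow"
Shift: 16
Each letter → (letter + shift) mod 26:
  's' (18) + 16 = 8 → 'i'
  'n' (13) + 16 = 3 → 'd'
  'o' (14) + 16 = 4 → 'e'
  'w' (22) + 16 = 12 → 'm'
Result = "idem"


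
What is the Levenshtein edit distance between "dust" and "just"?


Word 1: "dust" (length 4)
Word 2: "just" (length 4)
One optimal edit sequence (insert/delete/substitute each cost 1):
  1. substitute 'd' -> 'j'  (+1)
  2. keep 'u'
  3. keep 's'
  4. keep 't'
Total edit operations: 1
Edit distance = 1


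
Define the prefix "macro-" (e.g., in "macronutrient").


Prefix: macro-
As in: macronutrient -> macro- + nutrient
Meaning = large


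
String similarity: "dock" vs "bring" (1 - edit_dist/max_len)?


Word 1: "dock" (length 4)
Word 2: "bring" (length 5)
One optimal edit sequence:
  1. insert 'b'  (+1)
  2. substitute 'd' -> 'r'  (+1)
  3. substitute 'o' -> 'i'  (+1)
  4. substitute 'c' -> 'n'  (+1)
  5. substitute 'k' -> 'g'  (+1)
Edit distance = 5
Max length = max(4, 5) = 5
Similarity = 1 - 5/5
= 0.0000


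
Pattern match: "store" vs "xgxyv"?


Pattern of "store": [0, 1, 2, 3, 4]
Pattern of "xgxyv": [0, 1, 0, 2, 3]
Patterns do not match
Same pattern = No


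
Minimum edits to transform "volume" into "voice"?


Word 1: "volume" (length 6)
Word 2: "voice" (length 5)
One optimal edit sequence (insert/delete/substitute each cost 1):
  1. keep 'v'
  2. keep 'o'
  3. delete 'l'  (+1)
  4. substitute 'u' -> 'i'  (+1)
  5. substitute 'm' -> 'c'  (+1)
  6. keep 'e'
Total edit operations: 3
Edit distance = 3


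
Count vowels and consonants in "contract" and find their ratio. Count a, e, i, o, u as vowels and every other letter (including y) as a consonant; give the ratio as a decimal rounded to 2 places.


Word: "contract"
Vowels (a,e,i,o,u): 2
Consonants: 6
Ratio = 2/6
= 0.33


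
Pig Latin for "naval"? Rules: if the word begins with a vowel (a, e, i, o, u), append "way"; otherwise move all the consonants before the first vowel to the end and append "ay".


Word: "naval"
Starts with consonant(s) → move to end, add 'ay'
Consonant cluster: "n"
Pig Latin = "avalnay"


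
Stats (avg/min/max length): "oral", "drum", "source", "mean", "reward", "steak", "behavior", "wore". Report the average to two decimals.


Lengths: "oral"=4, "drum"=4, "source"=6, "mean"=4, "reward"=6, "steak"=5, "behavior"=8, "wore"=4
Sum = 41, Count = 8
Average = 41/8 = 5.13
= avg=5.13, min=4, max=8


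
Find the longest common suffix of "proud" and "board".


Word 1: "proud"
Word 2: "board"
Comparing from end:
  Pos -1: 'd' == 'd'
  Pos -2: 'u' != 'r' (stop)
LCS = "d" (length 1)


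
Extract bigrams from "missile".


Word: "missile" (length 7)
Number of bigrams = 7 - 2 + 1 = 6
  Position 0: "mi"
  Position 1: "is"
  Position 2: "ss"
  Position 3: "si"
  Position 4: "il"
  Position 5: "le"
Bigrams = "mi", "is", "ss", "si", "il", "le"


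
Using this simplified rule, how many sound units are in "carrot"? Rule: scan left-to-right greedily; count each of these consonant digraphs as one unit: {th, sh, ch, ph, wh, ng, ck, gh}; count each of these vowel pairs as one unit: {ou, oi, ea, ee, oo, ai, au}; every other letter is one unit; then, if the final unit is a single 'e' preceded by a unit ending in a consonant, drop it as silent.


Word: "carrot" (6 letters)
Left-to-right scan:
  1. 'c' (letter)
  2. 'a' (letter)
  3. 'r' (letter)
  4. 'r' (letter)
  5. 'o' (letter)
  6. 't' (letter)
Units from scan: 6
Sound units = 6 units


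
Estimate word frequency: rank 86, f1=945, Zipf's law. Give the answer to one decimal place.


Zipf's law: f(r) = f(1) / r
f(1) = 945
f(86) = 945 / 86
= 11.0 occurrences


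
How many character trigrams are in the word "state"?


Word: "state" (length 5)
Number of 3-grams = length - 3 + 1 = 5 - 3 + 1
= 3


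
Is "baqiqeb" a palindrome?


Word: "baqiqeb"
Reversed: "beqiqab"
Forward == Backward? baqiqeb != beqiqab
Palindrome = No


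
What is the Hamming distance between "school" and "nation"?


Comparing character by character (same length = 6):
  Pos 0: 's' vs 'n' !=
  Pos 1: 'c' vs 'a' !=
  Pos 2: 'h' vs 't' !=
  Pos 3: 'o' vs 'i' !=
  Pos 4: 'o' vs 'o' =
  Pos 5: 'l' vs 'n' !=
Hamming distance = 5


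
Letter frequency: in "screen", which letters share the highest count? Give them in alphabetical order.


Word: "screen"
Letter counts:
  'c': 1
  'e': 2
  'n': 1
  'r': 1
  's': 1
Maximum count = 2
Most frequent = 'e' (2 times each)


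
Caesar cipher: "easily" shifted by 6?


Word: "easily"
Shift: 6
Each letter → (letter + shift) mod 26:
  'e' (4) + 6 = 10 → 'k'
  'a' (0) + 6 = 6 → 'g'
  's' (18) + 6 = 24 → 'y'
  'i' (8) + 6 = 14 → 'o'
  'l' (11) + 6 = 17 → 'r'
  'y' (24) + 6 = 4 → 'e'
Result = "kgyore"


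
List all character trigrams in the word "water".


Word: "water" (length 5)
Number of trigrams = 5 - 3 + 1 = 3
  Position 0: "wat"
  Position 1: "ate"
  Position 2: "ter"
Trigrams = "wat", "ate", "ter"


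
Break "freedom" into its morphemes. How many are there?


Word: "freedom"
Morphemes: free + -dom
Each morpheme carries meaning
= 2 morphemes


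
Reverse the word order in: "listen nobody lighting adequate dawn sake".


Original: "listen nobody lighting adequate dawn sake"
Words (1..n): listen | nobody | lighting | adequate | dawn | sake
Reversed (n..1): sake | dawn | adequate | lighting | nobody | listen
Result = "sake dawn adequate lighting nobody listen"


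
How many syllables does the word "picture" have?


Word: "picture"
Syllable breakdown: pic · ture
Counting: 2 parts
= 2 syllables


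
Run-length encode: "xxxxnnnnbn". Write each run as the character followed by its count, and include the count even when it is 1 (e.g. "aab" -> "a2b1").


String: "xxxxnnnnbn"
Scanning for consecutive runs:
  'x' x 4
  'n' x 4
  'b' x 1
  'n' x 1
RLE = "x4n4b1n1"


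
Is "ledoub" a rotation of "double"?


Word: "double", Candidate: "ledoub"
Method: check if candidate is substring of word+word
"doubledouble" contains "ledoub"? Yes
Is rotation = Yes


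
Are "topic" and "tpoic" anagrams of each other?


Word 1: "topic" → sorted: ciopt
Word 2: "tpoic" → sorted: ciopt
Same letters? ciopt == ciopt
Anagram = Yes


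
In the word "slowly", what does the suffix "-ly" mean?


Suffix: -ly
Example: slowly (slow + -ly)
Meaning = in a manner


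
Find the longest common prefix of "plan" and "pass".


Word 1: "plan"
Word 2: "pass"
Comparing from start:
  Pos 0: 'p' == 'p'
  Pos 1: 'l' != 'a' (stop)
LCP = "p" (length 1)


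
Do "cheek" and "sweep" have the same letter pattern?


Pattern of "cheek": [0, 1, 2, 2, 3]
Pattern of "sweep": [0, 1, 2, 2, 3]
Patterns match
Same pattern = Yes


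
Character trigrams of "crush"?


Word: "crush" (length 5)
Number of trigrams = 5 - 3 + 1 = 3
  Position 0: "cru"
  Position 1: "rus"
  Position 2: "ush"
Trigrams = "cru", "rus", "ush"


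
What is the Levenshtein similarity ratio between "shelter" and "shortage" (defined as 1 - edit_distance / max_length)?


Word 1: "shelter" (length 7)
Word 2: "shortage" (length 8)
One optimal edit sequence:
  1. keep 's'
  2. keep 'h'
  3. substitute 'e' -> 'o'  (+1)
  4. substitute 'l' -> 'r'  (+1)
  5. keep 't'
  6. insert 'a'  (+1)
  7. substitute 'e' -> 'g'  (+1)
  8. substitute 'r' -> 'e'  (+1)
Edit distance = 5
Max length = max(7, 8) = 8
Similarity = 1 - 5/8
= 0.3750


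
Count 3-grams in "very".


Word: "very" (length 4)
Number of 3-grams = length - 3 + 1 = 4 - 3 + 1
= 2


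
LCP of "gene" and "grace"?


Word 1: "gene"
Word 2: "grace"
Comparing from start:
  Pos 0: 'g' == 'g'
  Pos 1: 'e' != 'r' (stop)
LCP = "g" (length 1)


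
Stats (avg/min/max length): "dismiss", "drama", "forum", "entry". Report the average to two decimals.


Lengths: "dismiss"=7, "drama"=5, "forum"=5, "entry"=5
Sum = 22, Count = 4
Average = 22/4 = 5.50
= avg=5.50, min=5, max=7


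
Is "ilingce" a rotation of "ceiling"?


Word: "ceiling", Candidate: "ilingce"
Method: check if candidate is substring of word+word
"ceilingceiling" contains "ilingce"? Yes
Is rotation = Yes


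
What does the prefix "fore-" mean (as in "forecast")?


Prefix: fore-
Example: forecast (fore- + cast)
Meaning = before


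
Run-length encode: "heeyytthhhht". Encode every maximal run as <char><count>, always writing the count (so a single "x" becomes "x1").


String: "heeyytthhhht"
Scanning for consecutive runs:
  'h' x 1
  'e' x 2
  'y' x 2
  't' x 2
  'h' x 4
  't' x 1
RLE = "h1e2y2t2h4t1"


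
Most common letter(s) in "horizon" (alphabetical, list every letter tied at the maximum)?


Word: "horizon"
Letter counts:
  'h': 1
  'i': 1
  'n': 1
  'o': 2
  'r': 1
  'z': 1
Maximum count = 2
Most frequent = 'o' (2 times each)


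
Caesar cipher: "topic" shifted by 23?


Word: "topic"
Shift: 23
Each letter → (letter + shift) mod 26:
  't' (19) + 23 = 16 → 'q'
  'o' (14) + 23 = 11 → 'l'
  'p' (15) + 23 = 12 → 'm'
  'i' (8) + 23 = 5 → 'f'
  'c' (2) + 23 = 25 → 'z'
Result = "qlmfz"


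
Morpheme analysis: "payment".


Word: "payment"
Morphemes: pay / -ment
Each morpheme carries meaning
= 2 morphemes


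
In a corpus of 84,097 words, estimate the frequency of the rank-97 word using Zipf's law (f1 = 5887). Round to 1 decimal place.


Zipf's law: f(r) = f(1) / r
f(1) = 5887
f(97) = 5887 / 97
= 60.7 occurrences


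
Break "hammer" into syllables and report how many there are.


Word: "hammer"
Syllable breakdown: ham · mer
Counting: 2 parts
= 2 syllables


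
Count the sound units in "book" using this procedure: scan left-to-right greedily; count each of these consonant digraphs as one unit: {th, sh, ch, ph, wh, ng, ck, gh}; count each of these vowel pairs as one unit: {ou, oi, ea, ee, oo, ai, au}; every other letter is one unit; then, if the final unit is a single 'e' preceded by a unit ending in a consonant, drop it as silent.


Word: "book" (4 letters)
Left-to-right scan:
  (1) 'b' (letter)
  (2) 'oo' (vowel-pair)
  (3) 'k' (letter)
Units from scan: 3
Sound units = 3 units


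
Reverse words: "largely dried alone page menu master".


Original: "largely dried alone page menu master"
Words (1..n): largely | dried | alone | page | menu | master
Reversed (n..1): master | menu | page | alone | dried | largely
Result = "master menu page alone dried largely"


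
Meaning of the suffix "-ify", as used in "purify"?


Suffix: -ify
As in: purify -> pure + -ify, with a spelling change
Meaning = to make


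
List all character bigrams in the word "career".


Word: "career" (length 6)
Number of bigrams = 6 - 2 + 1 = 5
  Position 0: "ca"
  Position 1: "ar"
  Position 2: "re"
  Position 3: "ee"
  Position 4: "er"
Bigrams = "ca", "ar", "re", "ee", "er"


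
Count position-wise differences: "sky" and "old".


Comparing character by character (same length = 3):
  Pos 0: 's' vs 'o' !=
  Pos 1: 'k' vs 'l' !=
  Pos 2: 'y' vs 'd' !=
Hamming distance = 3


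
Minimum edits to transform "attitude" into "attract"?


Word 1: "attitude" (length 8)
Word 2: "attract" (length 7)
One optimal edit sequence (insert/delete/substitute each cost 1):
  1. keep 'a'
  2. keep 't'
  3. keep 't'
  4. delete 'i'  (+1)
  5. substitute 't' -> 'r'  (+1)
  6. substitute 'u' -> 'a'  (+1)
  7. substitute 'd' -> 'c'  (+1)
  8. substitute 'e' -> 't'  (+1)
Total edit operations: 5
Edit distance = 5


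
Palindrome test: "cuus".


Word: "cuus"
Reversed: "suuc"
Forward == Backward? cuus != suuc
Palindrome = No


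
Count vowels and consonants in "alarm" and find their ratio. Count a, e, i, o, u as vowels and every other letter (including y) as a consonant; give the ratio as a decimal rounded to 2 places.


Word: "alarm"
Vowels (a,e,i,o,u): 2
Consonants: 3
Ratio = 2/3
= 0.67


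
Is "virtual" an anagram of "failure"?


Word 1: "failure" → sorted: aefilru
Word 2: "virtual" → sorted: ailrtuv
Same letters? aefilru != ailrtuv
Anagram = No


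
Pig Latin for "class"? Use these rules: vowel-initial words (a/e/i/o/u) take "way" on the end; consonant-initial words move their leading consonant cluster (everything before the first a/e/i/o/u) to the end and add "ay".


Word: "class"
Starts with consonant(s) → move to end, add 'ay'
Consonant cluster: "cl"
Pig Latin = "assclay"


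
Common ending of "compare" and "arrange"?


Word 1: "compare"
Word 2: "arrange"
Comparing from end:
  Pos -1: 'e' == 'e'
  Pos -2: 'r' != 'g' (stop)
LCS = "e" (length 1)


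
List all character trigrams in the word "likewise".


Word: "likewise" (length 8)
Number of trigrams = 8 - 3 + 1 = 6
  Position 0: "lik"
  Position 1: "ike"
  Position 2: "kew"
  Position 3: "ewi"
  Position 4: "wis"
  Position 5: "ise"
Trigrams = "lik", "ike", "kew", "ewi", "wis", "ise"


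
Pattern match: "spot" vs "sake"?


Pattern of "spot": [0, 1, 2, 3]
Pattern of "sake": [0, 1, 2, 3]
Patterns match
Same pattern = Yes


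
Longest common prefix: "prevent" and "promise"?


Word 1: "prevent"
Word 2: "promise"
Comparing from start:
  Pos 0: 'p' == 'p'
  Pos 1: 'r' == 'r'
  Pos 2: 'e' != 'o' (stop)
LCP = "pr" (length 2)


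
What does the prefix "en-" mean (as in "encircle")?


Prefix: en-
Example: encircle (en- + circle)
Meaning = cause to / put into


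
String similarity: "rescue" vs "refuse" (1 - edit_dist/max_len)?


Word 1: "rescue" (length 6)
Word 2: "refuse" (length 6)
One optimal edit sequence:
  1. keep 'r'
  2. keep 'e'
  3. substitute 's' -> 'f'  (+1)
  4. substitute 'c' -> 'u'  (+1)
  5. substitute 'u' -> 's'  (+1)
  6. keep 'e'
Edit distance = 3
Max length = max(6, 6) = 6
Similarity = 1 - 3/6
= 0.5000
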